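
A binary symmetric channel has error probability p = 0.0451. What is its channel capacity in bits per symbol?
0.7348 bits

For a binary symmetric channel (BSC) with error probability p:
Capacity C = 1 - H(p) bits per symbol

where H(p) = -p log₂(p) - (1-p) log₂(1-p) is the binary entropy function.

H(0.0451) = 0.2652 bits
C = 1 - 0.2652 = 0.7348 bits per symbol

This means we can reliably transmit up to 0.7348 bits of information per channel use.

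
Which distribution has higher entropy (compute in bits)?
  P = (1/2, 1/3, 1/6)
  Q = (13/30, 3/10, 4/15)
Q

Computing entropies in bits:
H(P) = 1.4591
H(Q) = 1.5524

Distribution Q has higher entropy.

Intuition: The distribution closer to uniform (more spread out) has higher entropy.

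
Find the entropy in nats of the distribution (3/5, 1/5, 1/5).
0.9503 nats

Shannon entropy is H(X) = -Σ p(x) log p(x).

For P = (3/5, 1/5, 1/5):
H = -3/5 × log_e(3/5) -1/5 × log_e(1/5) -1/5 × log_e(1/5)
H = 0.9503 nats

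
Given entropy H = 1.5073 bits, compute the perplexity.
2.8428

Perplexity is 2^H (or exp(H) for natural log).

H = 1.5073 bits
Perplexity = 2^1.5073 = 2.8428

Interpretation: The model's uncertainty is equivalent to choosing uniformly among 2.8 options.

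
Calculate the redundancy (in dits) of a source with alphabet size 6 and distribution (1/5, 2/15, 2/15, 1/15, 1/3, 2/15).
0.0509 dits

Redundancy measures how far a source is from maximum entropy:
R = H_max - H(X)

Maximum entropy for 6 symbols: H_max = log_10(6) = 0.7782 dits
Actual entropy: H(X) = 0.7273 dits
Redundancy: R = 0.7782 - 0.7273 = 0.0509 dits

This redundancy represents potential for compression: the source could be compressed by 0.0509 dits per symbol.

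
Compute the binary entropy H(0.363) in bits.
0.9451 bits

The binary entropy function is:
H(p) = -p log(p) - (1-p) log(1-p)

H(0.363) = -0.363 × log_2(0.363) - 0.637 × log_2(0.637)
H(0.363) = 0.9451 bits

Note: Binary entropy is maximized at p=0.5 (H=1 bit) and minimized at p=0 or p=1 (H=0).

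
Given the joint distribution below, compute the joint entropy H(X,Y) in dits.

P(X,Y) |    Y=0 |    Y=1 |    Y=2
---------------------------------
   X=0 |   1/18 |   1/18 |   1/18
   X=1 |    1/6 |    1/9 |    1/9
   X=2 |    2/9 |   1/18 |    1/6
0.8955 dits

Joint entropy is H(X,Y) = -Σ_{x,y} p(x,y) log p(x,y).

Summing over all non-zero entries:
H(X,Y) = -[1/18·log_10(1/18) + 1/18·log_10(1/18) + 1/18·log_10(1/18) + 1/6·log_10(1/6) + 1/9·log_10(1/9) + 1/9·log_10(1/9) + 2/9·log_10(2/9) + 1/18·log_10(1/18) + 1/6·log_10(1/6)]
H(X,Y) = 0.8955 dits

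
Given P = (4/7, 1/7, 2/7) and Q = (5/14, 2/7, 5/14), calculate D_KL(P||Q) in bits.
0.1526 bits

KL divergence: D_KL(P||Q) = Σ p(x) log(p(x)/q(x))

Computing term by term:
  x=0: 4/7 × log_2[(4/7)/(5/14)] = 4/7 × 0.6781 = 0.3875
  x=1: 1/7 × log_2[(1/7)/(2/7)] = 1/7 × -1.0000 = -0.1429
  x=2: 2/7 × log_2[(2/7)/(5/14)] = 2/7 × -0.3219 = -0.0920

D_KL(P||Q) = 0.1526 bits

Note: KL divergence is always non-negative and equals 0 iff P = Q.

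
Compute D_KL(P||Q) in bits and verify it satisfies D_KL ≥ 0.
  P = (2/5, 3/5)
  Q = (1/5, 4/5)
0.1510 bits

KL divergence satisfies the Gibbs inequality: D_KL(P||Q) ≥ 0 for all distributions P, Q.

D_KL(P||Q) = Σ p(x) log(p(x)/q(x))
Term by term:
  x=0: 2/5 × log_2[(2/5)/(1/5)] = 0.4000
  x=1: 3/5 × log_2[(3/5)/(4/5)] = -0.2490
D_KL(P||Q) = 0.1510 bits

D_KL(P||Q) = 0.1510 ≥ 0 ✓

This non-negativity is a fundamental property: relative entropy cannot be negative because it measures how different Q is from P.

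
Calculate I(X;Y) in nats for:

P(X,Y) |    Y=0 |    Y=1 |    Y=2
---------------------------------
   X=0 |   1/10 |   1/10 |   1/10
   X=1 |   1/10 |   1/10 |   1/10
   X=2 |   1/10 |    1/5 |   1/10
0.0138 nats

Mutual information: I(X;Y) = H(X) + H(Y) - H(X,Y)

Marginals:
P(X) = (3/10, 3/10, 2/5), H(X) = 1.0889 nats
P(Y) = (3/10, 2/5, 3/10), H(Y) = 1.0889 nats

Joint entropy: H(X,Y) = 2.1640 nats

I(X;Y) = 1.0889 + 1.0889 - 2.1640 = 0.0138 nats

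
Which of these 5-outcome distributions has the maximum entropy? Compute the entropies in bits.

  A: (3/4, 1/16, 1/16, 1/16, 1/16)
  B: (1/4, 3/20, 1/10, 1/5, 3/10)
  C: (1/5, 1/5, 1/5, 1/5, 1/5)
C

For a discrete distribution over n outcomes, entropy is maximized by the uniform distribution.

Computing entropies:
H(A) = 1.3113 bits
H(B) = 2.2282 bits
H(C) = 2.3219 bits

The uniform distribution (where all probabilities equal 1/5) achieves the maximum entropy of log_2(5) = 2.3219 bits.

Distribution C has the highest entropy.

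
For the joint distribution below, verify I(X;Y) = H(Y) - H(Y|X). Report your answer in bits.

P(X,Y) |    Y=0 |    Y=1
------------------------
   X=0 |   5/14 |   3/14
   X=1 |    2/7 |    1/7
I(X;Y) = 0.0013 bits

Mutual information has multiple equivalent forms:
- I(X;Y) = H(X) - H(X|Y)
- I(X;Y) = H(Y) - H(Y|X)
- I(X;Y) = H(X) + H(Y) - H(X,Y)

Computing all quantities:
H(X) = 0.9852, H(Y) = 0.9403, H(X,Y) = 1.9242
H(X|Y) = 0.9839, H(Y|X) = 0.9389

Verification:
H(X) - H(X|Y) = 0.9852 - 0.9839 = 0.0013
H(Y) - H(Y|X) = 0.9403 - 0.9389 = 0.0013
H(X) + H(Y) - H(X,Y) = 0.9852 + 0.9403 - 1.9242 = 0.0013

All forms give I(X;Y) = 0.0013 bits. ✓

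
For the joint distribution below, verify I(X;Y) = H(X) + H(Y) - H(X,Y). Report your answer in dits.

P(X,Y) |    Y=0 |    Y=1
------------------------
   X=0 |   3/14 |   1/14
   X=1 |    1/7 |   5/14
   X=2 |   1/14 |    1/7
I(X;Y) = 0.0377 dits

Mutual information has multiple equivalent forms:
- I(X;Y) = H(X) - H(X|Y)
- I(X;Y) = H(Y) - H(Y|X)
- I(X;Y) = H(X) + H(Y) - H(X,Y)

Computing all quantities:
H(X) = 0.4493, H(Y) = 0.2966, H(X,Y) = 0.7082
H(X|Y) = 0.4117, H(Y|X) = 0.2589

Verification:
H(X) - H(X|Y) = 0.4493 - 0.4117 = 0.0377
H(Y) - H(Y|X) = 0.2966 - 0.2589 = 0.0377
H(X) + H(Y) - H(X,Y) = 0.4493 + 0.2966 - 0.7082 = 0.0377

All forms give I(X;Y) = 0.0377 dits. ✓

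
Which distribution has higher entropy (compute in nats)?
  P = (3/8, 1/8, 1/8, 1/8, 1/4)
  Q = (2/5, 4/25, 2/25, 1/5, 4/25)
P

Computing entropies in nats:
H(P) = 1.4942
H(Q) = 1.4769

Distribution P has higher entropy.

Intuition: The distribution closer to uniform (more spread out) has higher entropy.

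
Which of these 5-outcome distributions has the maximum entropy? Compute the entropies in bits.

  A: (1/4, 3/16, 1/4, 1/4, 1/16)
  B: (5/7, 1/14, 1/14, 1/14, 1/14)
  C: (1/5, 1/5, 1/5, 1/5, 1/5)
C

For a discrete distribution over n outcomes, entropy is maximized by the uniform distribution.

Computing entropies:
H(A) = 2.2028 bits
H(B) = 1.4345 bits
H(C) = 2.3219 bits

The uniform distribution (where all probabilities equal 1/5) achieves the maximum entropy of log_2(5) = 2.3219 bits.

Distribution C has the highest entropy.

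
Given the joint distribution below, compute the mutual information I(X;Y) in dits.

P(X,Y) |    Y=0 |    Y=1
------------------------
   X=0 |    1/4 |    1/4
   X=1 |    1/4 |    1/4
0.0000 dits

Mutual information: I(X;Y) = H(X) + H(Y) - H(X,Y)

Marginals:
P(X) = (1/2, 1/2), H(X) = 0.3010 dits
P(Y) = (1/2, 1/2), H(Y) = 0.3010 dits

Joint entropy: H(X,Y) = 0.6021 dits

I(X;Y) = 0.3010 + 0.3010 - 0.6021 = 0.0000 dits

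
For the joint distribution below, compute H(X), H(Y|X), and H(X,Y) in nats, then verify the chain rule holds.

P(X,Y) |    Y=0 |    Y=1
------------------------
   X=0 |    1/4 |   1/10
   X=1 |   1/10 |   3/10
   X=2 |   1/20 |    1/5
H(X,Y) = 1.6400, H(X) = 1.0805, H(Y|X) = 0.5594 (all in nats)

Chain rule: H(X,Y) = H(X) + H(Y|X)

Left side — joint entropy directly:
H(X,Y) = -Σ p(x,y) log p(x,y) = 1.6400 nats

Right side — compute H(Y|X) from the conditional distributions:
P(X) = (7/20, 2/5, 1/4), so H(X) = 1.0805 nats
H(Y|X) = Σ_x P(X=x) · H(Y|X=x):
  P(Y|X=0) = (5/7, 2/7), H(Y|X=0) = 0.5983, weight P(X=0) = 7/20
  P(Y|X=1) = (1/4, 3/4), H(Y|X=1) = 0.5623, weight P(X=1) = 2/5
  P(Y|X=2) = (1/5, 4/5), H(Y|X=2) = 0.5004, weight P(X=2) = 1/4
H(Y|X) = 0.5594 nats

H(X) + H(Y|X) = 1.0805 + 0.5594 = 1.6400 nats

Both sides equal 1.6400 nats. ✓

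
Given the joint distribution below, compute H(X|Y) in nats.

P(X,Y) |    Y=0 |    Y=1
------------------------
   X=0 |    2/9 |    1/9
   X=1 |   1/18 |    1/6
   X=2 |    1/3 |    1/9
0.9797 nats

Using the chain rule: H(X|Y) = H(X,Y) - H(Y)

First, compute H(X,Y) = 1.6479 nats

Marginal P(Y) = (11/18, 7/18)
H(Y) = 0.6682 nats

H(X|Y) = H(X,Y) - H(Y) = 1.6479 - 0.6682 = 0.9797 nats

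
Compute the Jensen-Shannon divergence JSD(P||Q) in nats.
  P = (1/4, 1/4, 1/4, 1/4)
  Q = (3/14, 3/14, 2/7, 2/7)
0.0026 nats

Jensen-Shannon divergence is:
JSD(P||Q) = 0.5 × D_KL(P||M) + 0.5 × D_KL(Q||M)
where M = 0.5 × (P + Q) is the mixture distribution.

M = 0.5 × (1/4, 1/4, 1/4, 1/4) + 0.5 × (3/14, 3/14, 2/7, 2/7) = (0.232143, 0.232143, 0.267857, 0.267857)

D_KL(P||M) = 0.0026 nats
D_KL(Q||M) = 0.0026 nats

JSD(P||Q) = 0.5 × 0.0026 + 0.5 × 0.0026 = 0.0026 nats

Unlike KL divergence, JSD is symmetric and bounded: 0 ≤ JSD ≤ log(2).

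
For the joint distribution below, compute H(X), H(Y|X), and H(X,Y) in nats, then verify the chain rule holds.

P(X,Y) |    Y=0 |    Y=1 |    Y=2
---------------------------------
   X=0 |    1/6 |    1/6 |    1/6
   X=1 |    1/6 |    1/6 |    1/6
H(X,Y) = 1.7918, H(X) = 0.6931, H(Y|X) = 1.0986 (all in nats)

Chain rule: H(X,Y) = H(X) + H(Y|X)

Left side — joint entropy directly:
H(X,Y) = -Σ p(x,y) log p(x,y) = 1.7918 nats

Right side — compute H(Y|X) from the conditional distributions:
P(X) = (1/2, 1/2), so H(X) = 0.6931 nats
H(Y|X) = Σ_x P(X=x) · H(Y|X=x):
  P(Y|X=0) = (1/3, 1/3, 1/3), H(Y|X=0) = 1.0986, weight P(X=0) = 1/2
  P(Y|X=1) = (1/3, 1/3, 1/3), H(Y|X=1) = 1.0986, weight P(X=1) = 1/2
H(Y|X) = 1.0986 nats

H(X) + H(Y|X) = 0.6931 + 1.0986 = 1.7918 nats

Both sides equal 1.7918 nats. ✓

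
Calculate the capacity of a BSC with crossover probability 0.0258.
0.8271 bits

For a binary symmetric channel (BSC) with error probability p:
Capacity C = 1 - H(p) bits per symbol

where H(p) = -p log₂(p) - (1-p) log₂(1-p) is the binary entropy function.

H(0.0258) = 0.1729 bits
C = 1 - 0.1729 = 0.8271 bits per symbol

This means we can reliably transmit up to 0.8271 bits of information per channel use.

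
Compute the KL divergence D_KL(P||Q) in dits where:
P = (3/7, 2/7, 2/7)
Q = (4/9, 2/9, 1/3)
0.0053 dits

KL divergence: D_KL(P||Q) = Σ p(x) log(p(x)/q(x))

Computing term by term:
  x=0: 3/7 × log_10[(3/7)/(4/9)] = 3/7 × -0.0158 = -0.0068
  x=1: 2/7 × log_10[(2/7)/(2/9)] = 2/7 × 0.1091 = 0.0312
  x=2: 2/7 × log_10[(2/7)/(1/3)] = 2/7 × -0.0669 = -0.0191

D_KL(P||Q) = 0.0053 dits

Note: KL divergence is always non-negative and equals 0 iff P = Q.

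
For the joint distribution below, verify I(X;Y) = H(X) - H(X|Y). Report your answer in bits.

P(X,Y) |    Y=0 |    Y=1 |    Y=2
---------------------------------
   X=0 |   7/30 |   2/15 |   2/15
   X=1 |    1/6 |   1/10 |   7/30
I(X;Y) = 0.0314 bits

Mutual information has multiple equivalent forms:
- I(X;Y) = H(X) - H(X|Y)
- I(X;Y) = H(Y) - H(Y|X)
- I(X;Y) = H(X) + H(Y) - H(X,Y)

Computing all quantities:
H(X) = 1.0000, H(Y) = 1.5494, H(X,Y) = 2.5180
H(X|Y) = 0.9686, H(Y|X) = 1.5180

Verification:
H(X) - H(X|Y) = 1.0000 - 0.9686 = 0.0314
H(Y) - H(Y|X) = 1.5494 - 1.5180 = 0.0314
H(X) + H(Y) - H(X,Y) = 1.0000 + 1.5494 - 2.5180 = 0.0314

All forms give I(X;Y) = 0.0314 bits. ✓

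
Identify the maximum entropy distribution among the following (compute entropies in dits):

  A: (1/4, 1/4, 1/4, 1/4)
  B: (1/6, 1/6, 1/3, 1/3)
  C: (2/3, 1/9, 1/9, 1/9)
A

For a discrete distribution over n outcomes, entropy is maximized by the uniform distribution.

Computing entropies:
H(A) = 0.6021 dits
H(B) = 0.5775 dits
H(C) = 0.4355 dits

The uniform distribution (where all probabilities equal 1/4) achieves the maximum entropy of log_10(4) = 0.6021 dits.

Distribution A has the highest entropy.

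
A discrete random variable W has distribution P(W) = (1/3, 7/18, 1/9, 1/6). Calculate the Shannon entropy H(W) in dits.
0.5543 dits

Shannon entropy is H(X) = -Σ p(x) log p(x).

For P = (1/3, 7/18, 1/9, 1/6):
H = -1/3 × log_10(1/3) -7/18 × log_10(7/18) -1/9 × log_10(1/9) -1/6 × log_10(1/6)
H = 0.5543 dits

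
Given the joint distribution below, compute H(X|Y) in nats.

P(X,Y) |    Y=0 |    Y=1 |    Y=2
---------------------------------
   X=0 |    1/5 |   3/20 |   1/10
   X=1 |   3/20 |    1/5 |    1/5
0.6690 nats

Using the chain rule: H(X|Y) = H(X,Y) - H(Y)

First, compute H(X,Y) = 1.7651 nats

Marginal P(Y) = (7/20, 7/20, 3/10)
H(Y) = 1.0961 nats

H(X|Y) = H(X,Y) - H(Y) = 1.7651 - 1.0961 = 0.6690 nats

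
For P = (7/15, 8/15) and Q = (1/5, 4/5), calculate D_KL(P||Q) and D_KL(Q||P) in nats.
D_KL(P||Q) = 0.1792, D_KL(Q||P) = 0.1549

KL divergence is not symmetric: D_KL(P||Q) ≠ D_KL(Q||P) in general.

D_KL(P||Q) = 0.1792 nats
D_KL(Q||P) = 0.1549 nats

No, they are not equal!

This asymmetry is why KL divergence is not a true distance metric.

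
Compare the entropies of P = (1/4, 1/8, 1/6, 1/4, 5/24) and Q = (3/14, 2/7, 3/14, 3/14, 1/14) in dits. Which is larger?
P

Computing entropies in dits:
H(P) = 0.6855
H(Q) = 0.6674

Distribution P has higher entropy.

Intuition: The distribution closer to uniform (more spread out) has higher entropy.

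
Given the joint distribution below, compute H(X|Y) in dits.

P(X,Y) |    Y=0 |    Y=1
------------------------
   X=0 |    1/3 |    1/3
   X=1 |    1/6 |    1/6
0.2764 dits

Using the chain rule: H(X|Y) = H(X,Y) - H(Y)

First, compute H(X,Y) = 0.5775 dits

Marginal P(Y) = (1/2, 1/2)
H(Y) = 0.3010 dits

H(X|Y) = H(X,Y) - H(Y) = 0.5775 - 0.3010 = 0.2764 dits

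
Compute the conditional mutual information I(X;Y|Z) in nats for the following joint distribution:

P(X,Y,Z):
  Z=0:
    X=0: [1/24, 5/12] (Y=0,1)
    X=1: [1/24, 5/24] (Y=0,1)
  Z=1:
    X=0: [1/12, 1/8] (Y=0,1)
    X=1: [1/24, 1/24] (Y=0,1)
0.0055 nats

Conditional mutual information: I(X;Y|Z) = H(X|Z) + H(Y|Z) - H(X,Y|Z)

H(Z) = 0.6036
H(X,Z) = 1.2380 → H(X|Z) = 0.6344
H(Y,Z) = 1.0594 → H(Y|Z) = 0.4557
H(X,Y,Z) = 1.6883 → H(X,Y|Z) = 1.0846

I(X;Y|Z) = 0.6344 + 0.4557 - 1.0846 = 0.0055 nats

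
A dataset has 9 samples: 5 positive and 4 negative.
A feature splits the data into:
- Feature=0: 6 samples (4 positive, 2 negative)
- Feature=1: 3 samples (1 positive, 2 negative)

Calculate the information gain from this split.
0.0728 bits

Information Gain = H(Y) - H(Y|Feature)

Before split:
P(positive) = 5/9 = 0.5556
H(Y) = 0.9911 bits

After split:
Feature=0: H = 0.9183 bits (weight = 6/9)
Feature=1: H = 0.9183 bits (weight = 3/9)
H(Y|Feature) = (6/9)×0.9183 + (3/9)×0.9183 = 0.9183 bits

Information Gain = 0.9911 - 0.9183 = 0.0728 bits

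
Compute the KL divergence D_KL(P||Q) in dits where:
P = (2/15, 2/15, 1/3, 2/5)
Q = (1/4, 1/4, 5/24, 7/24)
0.0501 dits

KL divergence: D_KL(P||Q) = Σ p(x) log(p(x)/q(x))

Computing term by term:
  x=0: 2/15 × log_10[(2/15)/(1/4)] = 2/15 × -0.2730 = -0.0364
  x=1: 2/15 × log_10[(2/15)/(1/4)] = 2/15 × -0.2730 = -0.0364
  x=2: 1/3 × log_10[(1/3)/(5/24)] = 1/3 × 0.2041 = 0.0680
  x=3: 2/5 × log_10[(2/5)/(7/24)] = 2/5 × 0.1372 = 0.0549

D_KL(P||Q) = 0.0501 dits

Note: KL divergence is always non-negative and equals 0 iff P = Q.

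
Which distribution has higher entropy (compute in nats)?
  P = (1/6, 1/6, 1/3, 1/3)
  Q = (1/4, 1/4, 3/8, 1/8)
P

Computing entropies in nats:
H(P) = 1.3297
H(Q) = 1.3209

Distribution P has higher entropy.

Intuition: The distribution closer to uniform (more spread out) has higher entropy.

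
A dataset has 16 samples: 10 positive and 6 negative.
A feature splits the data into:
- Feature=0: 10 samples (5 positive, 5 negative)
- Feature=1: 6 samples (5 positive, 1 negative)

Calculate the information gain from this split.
0.0857 bits

Information Gain = H(Y) - H(Y|Feature)

Before split:
P(positive) = 10/16 = 0.6250
H(Y) = 0.9544 bits

After split:
Feature=0: H = 1.0000 bits (weight = 10/16)
Feature=1: H = 0.6500 bits (weight = 6/16)
H(Y|Feature) = (10/16)×1.0000 + (6/16)×0.6500 = 0.8688 bits

Information Gain = 0.9544 - 0.8688 = 0.0857 bits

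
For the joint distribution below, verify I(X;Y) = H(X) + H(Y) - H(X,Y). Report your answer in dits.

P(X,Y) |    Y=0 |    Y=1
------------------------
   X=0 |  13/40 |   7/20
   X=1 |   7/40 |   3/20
I(X;Y) = 0.0006 dits

Mutual information has multiple equivalent forms:
- I(X;Y) = H(X) - H(X|Y)
- I(X;Y) = H(Y) - H(Y|X)
- I(X;Y) = H(X) + H(Y) - H(X,Y)

Computing all quantities:
H(X) = 0.2739, H(Y) = 0.3010, H(X,Y) = 0.5743
H(X|Y) = 0.2732, H(Y|X) = 0.3004

Verification:
H(X) - H(X|Y) = 0.2739 - 0.2732 = 0.0006
H(Y) - H(Y|X) = 0.3010 - 0.3004 = 0.0006
H(X) + H(Y) - H(X,Y) = 0.2739 + 0.3010 - 0.5743 = 0.0006

All forms give I(X;Y) = 0.0006 dits. ✓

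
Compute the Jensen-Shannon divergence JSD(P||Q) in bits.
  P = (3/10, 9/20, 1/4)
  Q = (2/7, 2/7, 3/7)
0.0306 bits

Jensen-Shannon divergence is:
JSD(P||Q) = 0.5 × D_KL(P||M) + 0.5 × D_KL(Q||M)
where M = 0.5 × (P + Q) is the mixture distribution.

M = 0.5 × (3/10, 9/20, 1/4) + 0.5 × (2/7, 2/7, 3/7) = (0.292857, 0.367857, 0.339286)

D_KL(P||M) = 0.0311 bits
D_KL(Q||M) = 0.0301 bits

JSD(P||Q) = 0.5 × 0.0311 + 0.5 × 0.0301 = 0.0306 bits

Unlike KL divergence, JSD is symmetric and bounded: 0 ≤ JSD ≤ log(2).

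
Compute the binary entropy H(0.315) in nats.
0.6230 nats

The binary entropy function is:
H(p) = -p log(p) - (1-p) log(1-p)

H(0.315) = -0.315 × log_e(0.315) - 0.685 × log_e(0.685)
H(0.315) = 0.6230 nats

Note: Binary entropy is maximized at p=0.5 (H=1 bit) and minimized at p=0 or p=1 (H=0).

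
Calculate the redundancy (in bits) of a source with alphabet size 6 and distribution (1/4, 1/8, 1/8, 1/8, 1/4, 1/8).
0.0850 bits

Redundancy measures how far a source is from maximum entropy:
R = H_max - H(X)

Maximum entropy for 6 symbols: H_max = log_2(6) = 2.5850 bits
Actual entropy: H(X) = 2.5000 bits
Redundancy: R = 2.5850 - 2.5000 = 0.0850 bits

This redundancy represents potential for compression: the source could be compressed by 0.0850 bits per symbol.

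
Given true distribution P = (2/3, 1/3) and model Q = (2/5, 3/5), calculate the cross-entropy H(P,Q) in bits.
1.1269 bits

Cross-entropy: H(P,Q) = -Σ p(x) log q(x)

Alternatively: H(P,Q) = H(P) + D_KL(P||Q)
H(P) = 0.9183 bits
D_KL(P||Q) = 0.2086 bits

H(P,Q) = 0.9183 + 0.2086 = 1.1269 bits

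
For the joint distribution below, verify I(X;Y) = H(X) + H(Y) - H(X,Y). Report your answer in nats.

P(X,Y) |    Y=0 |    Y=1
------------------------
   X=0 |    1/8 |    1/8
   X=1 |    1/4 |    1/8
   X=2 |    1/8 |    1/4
I(X;Y) = 0.0425 nats

Mutual information has multiple equivalent forms:
- I(X;Y) = H(X) - H(X|Y)
- I(X;Y) = H(Y) - H(Y|X)
- I(X;Y) = H(X) + H(Y) - H(X,Y)

Computing all quantities:
H(X) = 1.0822, H(Y) = 0.6931, H(X,Y) = 1.7329
H(X|Y) = 1.0397, H(Y|X) = 0.6507

Verification:
H(X) - H(X|Y) = 1.0822 - 1.0397 = 0.0425
H(Y) - H(Y|X) = 0.6931 - 0.6507 = 0.0425
H(X) + H(Y) - H(X,Y) = 1.0822 + 0.6931 - 1.7329 = 0.0425

All forms give I(X;Y) = 0.0425 nats. ✓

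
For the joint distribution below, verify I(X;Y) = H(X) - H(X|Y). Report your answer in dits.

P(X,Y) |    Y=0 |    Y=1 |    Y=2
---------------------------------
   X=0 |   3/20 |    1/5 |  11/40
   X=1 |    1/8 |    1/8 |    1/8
I(X;Y) = 0.0031 dits

Mutual information has multiple equivalent forms:
- I(X;Y) = H(X) - H(X|Y)
- I(X;Y) = H(Y) - H(Y|X)
- I(X;Y) = H(X) + H(Y) - H(X,Y)

Computing all quantities:
H(X) = 0.2873, H(Y) = 0.4720, H(X,Y) = 0.7562
H(X|Y) = 0.2842, H(Y|X) = 0.4689

Verification:
H(X) - H(X|Y) = 0.2873 - 0.2842 = 0.0031
H(Y) - H(Y|X) = 0.4720 - 0.4689 = 0.0031
H(X) + H(Y) - H(X,Y) = 0.2873 + 0.4720 - 0.7562 = 0.0031

All forms give I(X;Y) = 0.0031 dits. ✓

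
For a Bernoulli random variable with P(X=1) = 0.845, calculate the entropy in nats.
0.4313 nats

The binary entropy function is:
H(p) = -p log(p) - (1-p) log(1-p)

H(0.845) = -0.845 × log_e(0.845) - 0.155 × log_e(0.155)
H(0.845) = 0.4313 nats

Note: Binary entropy is maximized at p=0.5 (H=1 bit) and minimized at p=0 or p=1 (H=0).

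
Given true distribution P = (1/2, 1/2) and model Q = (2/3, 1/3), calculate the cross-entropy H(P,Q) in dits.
0.3266 dits

Cross-entropy: H(P,Q) = -Σ p(x) log q(x)

Alternatively: H(P,Q) = H(P) + D_KL(P||Q)
H(P) = 0.3010 dits
D_KL(P||Q) = 0.0256 dits

H(P,Q) = 0.3010 + 0.0256 = 0.3266 dits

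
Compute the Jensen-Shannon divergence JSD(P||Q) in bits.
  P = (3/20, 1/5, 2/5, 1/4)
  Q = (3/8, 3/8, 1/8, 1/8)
0.1254 bits

Jensen-Shannon divergence is:
JSD(P||Q) = 0.5 × D_KL(P||M) + 0.5 × D_KL(Q||M)
where M = 0.5 × (P + Q) is the mixture distribution.

M = 0.5 × (3/20, 1/5, 2/5, 1/4) + 0.5 × (3/8, 3/8, 1/8, 1/8) = (0.2625, 0.2875, 0.2625, 3/16)

D_KL(P||M) = 0.1210 bits
D_KL(Q||M) = 0.1298 bits

JSD(P||Q) = 0.5 × 0.1210 + 0.5 × 0.1298 = 0.1254 bits

Unlike KL divergence, JSD is symmetric and bounded: 0 ≤ JSD ≤ log(2).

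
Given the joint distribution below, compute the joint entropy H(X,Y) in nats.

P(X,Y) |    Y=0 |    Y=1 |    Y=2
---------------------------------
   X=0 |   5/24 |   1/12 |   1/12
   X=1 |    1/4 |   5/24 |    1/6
1.7129 nats

Joint entropy is H(X,Y) = -Σ_{x,y} p(x,y) log p(x,y).

Summing over all non-zero entries:
H(X,Y) = -[5/24·log_e(5/24) + 1/12·log_e(1/12) + 1/12·log_e(1/12) + 1/4·log_e(1/4) + 5/24·log_e(5/24) + 1/6·log_e(1/6)]
H(X,Y) = 1.7129 nats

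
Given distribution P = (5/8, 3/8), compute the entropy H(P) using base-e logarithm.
0.6616 nats

Shannon entropy is H(X) = -Σ p(x) log p(x).

For P = (5/8, 3/8):
H = -5/8 × log_e(5/8) -3/8 × log_e(3/8)
H = 0.6616 nats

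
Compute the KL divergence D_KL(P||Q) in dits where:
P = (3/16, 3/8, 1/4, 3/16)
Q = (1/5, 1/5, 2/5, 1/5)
0.0408 dits

KL divergence: D_KL(P||Q) = Σ p(x) log(p(x)/q(x))

Computing term by term:
  x=0: 3/16 × log_10[(3/16)/(1/5)] = 3/16 × -0.0280 = -0.0053
  x=1: 3/8 × log_10[(3/8)/(1/5)] = 3/8 × 0.2730 = 0.1024
  x=2: 1/4 × log_10[(1/4)/(2/5)] = 1/4 × -0.2041 = -0.0510
  x=3: 3/16 × log_10[(3/16)/(1/5)] = 3/16 × -0.0280 = -0.0053

D_KL(P||Q) = 0.0408 dits

Note: KL divergence is always non-negative and equals 0 iff P = Q.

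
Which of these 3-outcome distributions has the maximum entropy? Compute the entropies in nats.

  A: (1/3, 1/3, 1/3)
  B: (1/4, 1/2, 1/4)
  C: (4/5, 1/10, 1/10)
A

For a discrete distribution over n outcomes, entropy is maximized by the uniform distribution.

Computing entropies:
H(A) = 1.0986 nats
H(B) = 1.0397 nats
H(C) = 0.6390 nats

The uniform distribution (where all probabilities equal 1/3) achieves the maximum entropy of log_e(3) = 1.0986 nats.

Distribution A has the highest entropy.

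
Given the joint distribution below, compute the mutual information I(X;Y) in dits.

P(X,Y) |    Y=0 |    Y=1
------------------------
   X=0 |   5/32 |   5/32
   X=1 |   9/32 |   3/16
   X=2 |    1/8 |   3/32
0.0017 dits

Mutual information: I(X;Y) = H(X) + H(Y) - H(X,Y)

Marginals:
P(X) = (5/16, 15/32, 7/32), H(X) = 0.4565 dits
P(Y) = (9/16, 7/16), H(Y) = 0.2976 dits

Joint entropy: H(X,Y) = 0.7525 dits

I(X;Y) = 0.4565 + 0.2976 - 0.7525 = 0.0017 dits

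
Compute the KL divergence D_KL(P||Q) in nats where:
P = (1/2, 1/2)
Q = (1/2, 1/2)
0.0000 nats

KL divergence: D_KL(P||Q) = Σ p(x) log(p(x)/q(x))

Computing term by term:
  x=0: 1/2 × log_e[(1/2)/(1/2)] = 1/2 × 0.0000 = 0.0000
  x=1: 1/2 × log_e[(1/2)/(1/2)] = 1/2 × 0.0000 = 0.0000

D_KL(P||Q) = 0.0000 nats

Note: KL divergence is always non-negative and equals 0 iff P = Q.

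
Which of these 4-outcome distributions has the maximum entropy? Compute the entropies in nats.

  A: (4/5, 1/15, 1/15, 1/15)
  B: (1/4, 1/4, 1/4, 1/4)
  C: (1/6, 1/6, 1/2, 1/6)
B

For a discrete distribution over n outcomes, entropy is maximized by the uniform distribution.

Computing entropies:
H(A) = 0.7201 nats
H(B) = 1.3863 nats
H(C) = 1.2425 nats

The uniform distribution (where all probabilities equal 1/4) achieves the maximum entropy of log_e(4) = 1.3863 nats.

Distribution B has the highest entropy.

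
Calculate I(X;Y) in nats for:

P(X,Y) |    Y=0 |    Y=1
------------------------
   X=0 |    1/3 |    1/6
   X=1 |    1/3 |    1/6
0.0000 nats

Mutual information: I(X;Y) = H(X) + H(Y) - H(X,Y)

Marginals:
P(X) = (1/2, 1/2), H(X) = 0.6931 nats
P(Y) = (2/3, 1/3), H(Y) = 0.6365 nats

Joint entropy: H(X,Y) = 1.3297 nats

I(X;Y) = 0.6931 + 0.6365 - 1.3297 = 0.0000 nats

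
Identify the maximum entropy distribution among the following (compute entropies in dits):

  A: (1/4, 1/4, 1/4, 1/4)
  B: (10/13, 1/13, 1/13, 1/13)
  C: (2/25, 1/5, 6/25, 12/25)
A

For a discrete distribution over n outcomes, entropy is maximized by the uniform distribution.

Computing entropies:
H(A) = 0.6021 dits
H(B) = 0.3447 dits
H(C) = 0.5293 dits

The uniform distribution (where all probabilities equal 1/4) achieves the maximum entropy of log_10(4) = 0.6021 dits.

Distribution A has the highest entropy.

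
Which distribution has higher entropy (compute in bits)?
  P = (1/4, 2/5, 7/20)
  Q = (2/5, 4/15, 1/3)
Q

Computing entropies in bits:
H(P) = 1.5589
H(Q) = 1.5656

Distribution Q has higher entropy.

Intuition: The distribution closer to uniform (more spread out) has higher entropy.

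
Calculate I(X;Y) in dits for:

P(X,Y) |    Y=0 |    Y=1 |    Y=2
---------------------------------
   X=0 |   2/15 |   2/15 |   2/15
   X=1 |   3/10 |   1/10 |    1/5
0.0095 dits

Mutual information: I(X;Y) = H(X) + H(Y) - H(X,Y)

Marginals:
P(X) = (2/5, 3/5), H(X) = 0.2923 dits
P(Y) = (13/30, 7/30, 1/3), H(Y) = 0.4639 dits

Joint entropy: H(X,Y) = 0.7467 dits

I(X;Y) = 0.2923 + 0.4639 - 0.7467 = 0.0095 dits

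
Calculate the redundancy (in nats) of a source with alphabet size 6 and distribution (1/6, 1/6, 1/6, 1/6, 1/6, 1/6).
0.0000 nats

Redundancy measures how far a source is from maximum entropy:
R = H_max - H(X)

Maximum entropy for 6 symbols: H_max = log_e(6) = 1.7918 nats
Actual entropy: H(X) = 1.7918 nats
Redundancy: R = 1.7918 - 1.7918 = 0.0000 nats

This redundancy represents potential for compression: the source could be compressed by 0.0000 nats per symbol.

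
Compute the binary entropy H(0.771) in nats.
0.5381 nats

The binary entropy function is:
H(p) = -p log(p) - (1-p) log(1-p)

H(0.771) = -0.771 × log_e(0.771) - 0.229 × log_e(0.229)
H(0.771) = 0.5381 nats

Note: Binary entropy is maximized at p=0.5 (H=1 bit) and minimized at p=0 or p=1 (H=0).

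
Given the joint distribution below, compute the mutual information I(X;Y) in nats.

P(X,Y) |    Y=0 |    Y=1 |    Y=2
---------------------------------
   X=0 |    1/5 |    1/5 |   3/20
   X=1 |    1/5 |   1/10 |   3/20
0.0120 nats

Mutual information: I(X;Y) = H(X) + H(Y) - H(X,Y)

Marginals:
P(X) = (11/20, 9/20), H(X) = 0.6881 nats
P(Y) = (2/5, 3/10, 3/10), H(Y) = 1.0889 nats

Joint entropy: H(X,Y) = 1.7651 nats

I(X;Y) = 0.6881 + 1.0889 - 1.7651 = 0.0120 nats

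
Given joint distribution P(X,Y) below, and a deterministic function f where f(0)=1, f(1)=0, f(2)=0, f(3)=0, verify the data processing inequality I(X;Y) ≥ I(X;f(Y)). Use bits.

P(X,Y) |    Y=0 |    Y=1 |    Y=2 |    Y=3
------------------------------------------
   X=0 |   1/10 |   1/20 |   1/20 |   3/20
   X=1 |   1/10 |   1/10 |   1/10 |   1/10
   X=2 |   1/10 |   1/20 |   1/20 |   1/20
I(X;Y) = 0.0456, I(X;f(Y)) = 0.0119, inequality holds: 0.0456 ≥ 0.0119

Data Processing Inequality: For any Markov chain X → Y → Z, we have I(X;Y) ≥ I(X;Z).

Here Z = f(Y) is a deterministic function of Y, forming X → Y → Z.

Original I(X;Y) = 0.0456 bits

After applying f:
P(X,Z) where Z=f(Y):
- P(X,Z=0) = P(X,Y=1) + P(X,Y=2) + P(X,Y=3)
- P(X,Z=1) = P(X,Y=0)

I(X;Z) = I(X;f(Y)) = 0.0119 bits

Verification: 0.0456 ≥ 0.0119 ✓

Information cannot be created by processing; the function f can only lose information about X.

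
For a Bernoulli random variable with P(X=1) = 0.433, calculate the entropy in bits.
0.9870 bits

The binary entropy function is:
H(p) = -p log(p) - (1-p) log(1-p)

H(0.433) = -0.433 × log_2(0.433) - 0.567 × log_2(0.567)
H(0.433) = 0.9870 bits

Note: Binary entropy is maximized at p=0.5 (H=1 bit) and minimized at p=0 or p=1 (H=0).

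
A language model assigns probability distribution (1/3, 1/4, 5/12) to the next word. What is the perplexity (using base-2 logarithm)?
2.9375

Perplexity is 2^H (or exp(H) for natural log).

First, H = -Σ p log p = 1.5546 bits
Perplexity = 2^1.5546 = 2.9375

Interpretation: The model's uncertainty is equivalent to choosing uniformly among 2.9 options.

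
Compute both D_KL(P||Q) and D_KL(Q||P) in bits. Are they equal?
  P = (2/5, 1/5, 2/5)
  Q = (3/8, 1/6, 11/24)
D_KL(P||Q) = 0.0113, D_KL(Q||P) = 0.0113

KL divergence is not symmetric: D_KL(P||Q) ≠ D_KL(Q||P) in general.

D_KL(P||Q) = 0.0113 bits
D_KL(Q||P) = 0.0113 bits

In this case they happen to be equal (to 4 decimal places).

This asymmetry is why KL divergence is not a true distance metric.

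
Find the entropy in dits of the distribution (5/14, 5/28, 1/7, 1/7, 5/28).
0.6684 dits

Shannon entropy is H(X) = -Σ p(x) log p(x).

For P = (5/14, 5/28, 1/7, 1/7, 5/28):
H = -5/14 × log_10(5/14) -5/28 × log_10(5/28) -1/7 × log_10(1/7) -1/7 × log_10(1/7) -5/28 × log_10(5/28)
H = 0.6684 dits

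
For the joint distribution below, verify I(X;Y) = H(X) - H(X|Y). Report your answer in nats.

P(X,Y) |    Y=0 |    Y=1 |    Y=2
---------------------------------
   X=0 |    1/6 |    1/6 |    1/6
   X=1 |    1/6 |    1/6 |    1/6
I(X;Y) = 0.0000 nats

Mutual information has multiple equivalent forms:
- I(X;Y) = H(X) - H(X|Y)
- I(X;Y) = H(Y) - H(Y|X)
- I(X;Y) = H(X) + H(Y) - H(X,Y)

Computing all quantities:
H(X) = 0.6931, H(Y) = 1.0986, H(X,Y) = 1.7918
H(X|Y) = 0.6931, H(Y|X) = 1.0986

Verification:
H(X) - H(X|Y) = 0.6931 - 0.6931 = 0.0000
H(Y) - H(Y|X) = 1.0986 - 1.0986 = 0.0000
H(X) + H(Y) - H(X,Y) = 0.6931 + 1.0986 - 1.7918 = 0.0000

All forms give I(X;Y) = 0.0000 nats. ✓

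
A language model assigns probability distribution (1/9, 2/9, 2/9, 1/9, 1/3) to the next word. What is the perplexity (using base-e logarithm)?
4.5858

Perplexity is e^H (or exp(H) for natural log).

First, H = -Σ p log p = 1.5230 nats
Perplexity = e^1.5230 = 4.5858

Interpretation: The model's uncertainty is equivalent to choosing uniformly among 4.6 options.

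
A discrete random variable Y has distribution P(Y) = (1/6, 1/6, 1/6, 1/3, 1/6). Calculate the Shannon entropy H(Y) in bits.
2.2516 bits

Shannon entropy is H(X) = -Σ p(x) log p(x).

For P = (1/6, 1/6, 1/6, 1/3, 1/6):
H = -1/6 × log_2(1/6) -1/6 × log_2(1/6) -1/6 × log_2(1/6) -1/3 × log_2(1/3) -1/6 × log_2(1/6)
H = 2.2516 bits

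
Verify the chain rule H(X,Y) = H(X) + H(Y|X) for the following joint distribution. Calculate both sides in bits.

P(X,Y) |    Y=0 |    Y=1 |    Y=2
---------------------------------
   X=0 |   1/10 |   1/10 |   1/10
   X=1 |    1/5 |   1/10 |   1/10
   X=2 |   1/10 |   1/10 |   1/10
H(X,Y) = 3.1219, H(X) = 1.5710, H(Y|X) = 1.5510 (all in bits)

Chain rule: H(X,Y) = H(X) + H(Y|X)

Left side — joint entropy directly:
H(X,Y) = -Σ p(x,y) log p(x,y) = 3.1219 bits

Right side — compute H(Y|X) from the conditional distributions:
P(X) = (3/10, 2/5, 3/10), so H(X) = 1.5710 bits
H(Y|X) = Σ_x P(X=x) · H(Y|X=x):
  P(Y|X=0) = (1/3, 1/3, 1/3), H(Y|X=0) = 1.5850, weight P(X=0) = 3/10
  P(Y|X=1) = (1/2, 1/4, 1/4), H(Y|X=1) = 1.5000, weight P(X=1) = 2/5
  P(Y|X=2) = (1/3, 1/3, 1/3), H(Y|X=2) = 1.5850, weight P(X=2) = 3/10
H(Y|X) = 1.5510 bits

H(X) + H(Y|X) = 1.5710 + 1.5510 = 3.1219 bits

Both sides equal 3.1219 bits. ✓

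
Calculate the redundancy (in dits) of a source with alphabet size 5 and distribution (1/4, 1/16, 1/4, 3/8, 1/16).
0.0877 dits

Redundancy measures how far a source is from maximum entropy:
R = H_max - H(X)

Maximum entropy for 5 symbols: H_max = log_10(5) = 0.6990 dits
Actual entropy: H(X) = 0.6113 dits
Redundancy: R = 0.6990 - 0.6113 = 0.0877 dits

This redundancy represents potential for compression: the source could be compressed by 0.0877 dits per symbol.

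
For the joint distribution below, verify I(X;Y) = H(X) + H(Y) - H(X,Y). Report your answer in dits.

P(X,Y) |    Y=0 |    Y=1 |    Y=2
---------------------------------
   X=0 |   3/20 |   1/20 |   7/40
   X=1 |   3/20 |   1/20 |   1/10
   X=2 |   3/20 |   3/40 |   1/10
I(X;Y) = 0.0058 dits

Mutual information has multiple equivalent forms:
- I(X;Y) = H(X) - H(X|Y)
- I(X;Y) = H(Y) - H(Y|X)
- I(X;Y) = H(X) + H(Y) - H(X,Y)

Computing all quantities:
H(X) = 0.4752, H(Y) = 0.4483, H(X,Y) = 0.9177
H(X|Y) = 0.4694, H(Y|X) = 0.4425

Verification:
H(X) - H(X|Y) = 0.4752 - 0.4694 = 0.0058
H(Y) - H(Y|X) = 0.4483 - 0.4425 = 0.0058
H(X) + H(Y) - H(X,Y) = 0.4752 + 0.4483 - 0.9177 = 0.0058

All forms give I(X;Y) = 0.0058 dits. ✓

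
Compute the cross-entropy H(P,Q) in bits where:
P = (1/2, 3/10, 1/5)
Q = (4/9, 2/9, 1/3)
1.5529 bits

Cross-entropy: H(P,Q) = -Σ p(x) log q(x)

Alternatively: H(P,Q) = H(P) + D_KL(P||Q)
H(P) = 1.4855 bits
D_KL(P||Q) = 0.0675 bits

H(P,Q) = 1.4855 + 0.0675 = 1.5529 bits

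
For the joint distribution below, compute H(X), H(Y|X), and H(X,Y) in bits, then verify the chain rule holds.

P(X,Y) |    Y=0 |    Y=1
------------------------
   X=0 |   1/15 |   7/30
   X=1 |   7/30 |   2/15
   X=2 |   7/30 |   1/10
H(X,Y) = 2.4499, H(X) = 1.5801, H(Y|X) = 0.8698 (all in bits)

Chain rule: H(X,Y) = H(X) + H(Y|X)

Left side — joint entropy directly:
H(X,Y) = -Σ p(x,y) log p(x,y) = 2.4499 bits

Right side — compute H(Y|X) from the conditional distributions:
P(X) = (3/10, 11/30, 1/3), so H(X) = 1.5801 bits
H(Y|X) = Σ_x P(X=x) · H(Y|X=x):
  P(Y|X=0) = (2/9, 7/9), H(Y|X=0) = 0.7642, weight P(X=0) = 3/10
  P(Y|X=1) = (7/11, 4/11), H(Y|X=1) = 0.9457, weight P(X=1) = 11/30
  P(Y|X=2) = (7/10, 3/10), H(Y|X=2) = 0.8813, weight P(X=2) = 1/3
H(Y|X) = 0.8698 bits

H(X) + H(Y|X) = 1.5801 + 0.8698 = 2.4499 bits

Both sides equal 2.4499 bits. ✓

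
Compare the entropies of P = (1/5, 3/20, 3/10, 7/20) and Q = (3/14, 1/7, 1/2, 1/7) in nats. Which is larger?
P

Computing entropies in nats:
H(P) = 1.3351
H(Q) = 1.2326

Distribution P has higher entropy.

Intuition: The distribution closer to uniform (more spread out) has higher entropy.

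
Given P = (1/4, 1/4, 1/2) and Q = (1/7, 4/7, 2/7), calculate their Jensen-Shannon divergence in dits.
0.0237 dits

Jensen-Shannon divergence is:
JSD(P||Q) = 0.5 × D_KL(P||M) + 0.5 × D_KL(Q||M)
where M = 0.5 × (P + Q) is the mixture distribution.

M = 0.5 × (1/4, 1/4, 1/2) + 0.5 × (1/7, 4/7, 2/7) = (0.196429, 0.410714, 11/28)

D_KL(P||M) = 0.0247 dits
D_KL(Q||M) = 0.0227 dits

JSD(P||Q) = 0.5 × 0.0247 + 0.5 × 0.0227 = 0.0237 dits

Unlike KL divergence, JSD is symmetric and bounded: 0 ≤ JSD ≤ log(2).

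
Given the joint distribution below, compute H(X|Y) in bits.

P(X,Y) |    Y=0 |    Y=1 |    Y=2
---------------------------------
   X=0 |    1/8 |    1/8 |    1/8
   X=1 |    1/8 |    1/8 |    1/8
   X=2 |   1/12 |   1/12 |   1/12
1.5613 bits

Using the chain rule: H(X|Y) = H(X,Y) - H(Y)

First, compute H(X,Y) = 3.1462 bits

Marginal P(Y) = (1/3, 1/3, 1/3)
H(Y) = 1.5850 bits

H(X|Y) = H(X,Y) - H(Y) = 3.1462 - 1.5850 = 1.5613 bits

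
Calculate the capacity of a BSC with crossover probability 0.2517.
0.1860 bits

For a binary symmetric channel (BSC) with error probability p:
Capacity C = 1 - H(p) bits per symbol

where H(p) = -p log₂(p) - (1-p) log₂(1-p) is the binary entropy function.

H(0.2517) = 0.8140 bits
C = 1 - 0.8140 = 0.1860 bits per symbol

This means we can reliably transmit up to 0.1860 bits of information per channel use.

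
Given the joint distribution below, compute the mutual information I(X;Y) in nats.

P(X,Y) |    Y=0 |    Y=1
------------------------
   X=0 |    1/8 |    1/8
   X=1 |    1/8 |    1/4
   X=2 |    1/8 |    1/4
0.0109 nats

Mutual information: I(X;Y) = H(X) + H(Y) - H(X,Y)

Marginals:
P(X) = (1/4, 3/8, 3/8), H(X) = 1.0822 nats
P(Y) = (3/8, 5/8), H(Y) = 0.6616 nats

Joint entropy: H(X,Y) = 1.7329 nats

I(X;Y) = 1.0822 + 0.6616 - 1.7329 = 0.0109 nats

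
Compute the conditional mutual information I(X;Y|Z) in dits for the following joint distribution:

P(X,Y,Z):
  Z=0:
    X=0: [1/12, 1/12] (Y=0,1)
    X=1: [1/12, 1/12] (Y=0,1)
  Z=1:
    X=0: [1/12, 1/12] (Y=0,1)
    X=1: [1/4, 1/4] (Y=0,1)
0.0000 dits

Conditional mutual information: I(X;Y|Z) = H(X|Z) + H(Y|Z) - H(X,Y|Z)

H(Z) = 0.2764
H(X,Z) = 0.5396 → H(X|Z) = 0.2632
H(Y,Z) = 0.5775 → H(Y|Z) = 0.3010
H(X,Y,Z) = 0.8406 → H(X,Y|Z) = 0.5642

I(X;Y|Z) = 0.2632 + 0.3010 - 0.5642 = 0.0000 dits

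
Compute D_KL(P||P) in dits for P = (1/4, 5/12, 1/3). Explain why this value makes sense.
0.0000 dits

KL divergence satisfies the Gibbs inequality: D_KL(P||Q) ≥ 0 for all distributions P, Q.

D_KL(P||Q) = Σ p(x) log(p(x)/q(x))
Each term is p(x) × log_10(p(x)/p(x)) = p(x) × log_10(1) = 0, so the sum is 0.
D_KL(P||Q) = 0.0000 dits

When P = Q, the KL divergence is exactly 0, as there is no 'divergence' between identical distributions.

This non-negativity is a fundamental property: relative entropy cannot be negative because it measures how different Q is from P.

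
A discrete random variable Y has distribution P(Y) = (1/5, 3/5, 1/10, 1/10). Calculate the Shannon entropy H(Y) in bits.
1.5710 bits

Shannon entropy is H(X) = -Σ p(x) log p(x).

For P = (1/5, 3/5, 1/10, 1/10):
H = -1/5 × log_2(1/5) -3/5 × log_2(3/5) -1/10 × log_2(1/10) -1/10 × log_2(1/10)
H = 1.5710 bits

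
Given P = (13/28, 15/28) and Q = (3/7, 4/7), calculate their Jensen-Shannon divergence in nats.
0.0006 nats

Jensen-Shannon divergence is:
JSD(P||Q) = 0.5 × D_KL(P||M) + 0.5 × D_KL(Q||M)
where M = 0.5 × (P + Q) is the mixture distribution.

M = 0.5 × (13/28, 15/28) + 0.5 × (3/7, 4/7) = (0.446429, 0.553571)

D_KL(P||M) = 0.0006 nats
D_KL(Q||M) = 0.0006 nats

JSD(P||Q) = 0.5 × 0.0006 + 0.5 × 0.0006 = 0.0006 nats

Unlike KL divergence, JSD is symmetric and bounded: 0 ≤ JSD ≤ log(2).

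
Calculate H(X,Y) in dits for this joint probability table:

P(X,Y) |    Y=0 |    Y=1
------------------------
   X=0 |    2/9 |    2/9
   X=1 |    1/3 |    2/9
0.5945 dits

Joint entropy is H(X,Y) = -Σ_{x,y} p(x,y) log p(x,y).

Summing over all non-zero entries:
H(X,Y) = -[2/9·log_10(2/9) + 2/9·log_10(2/9) + 1/3·log_10(1/3) + 2/9·log_10(2/9)]
H(X,Y) = 0.5945 dits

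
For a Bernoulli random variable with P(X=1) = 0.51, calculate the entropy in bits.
0.9997 bits

The binary entropy function is:
H(p) = -p log(p) - (1-p) log(1-p)

H(0.51) = -0.51 × log_2(0.51) - 0.49 × log_2(0.49)
H(0.51) = 0.9997 bits

Note: Binary entropy is maximized at p=0.5 (H=1 bit) and minimized at p=0 or p=1 (H=0).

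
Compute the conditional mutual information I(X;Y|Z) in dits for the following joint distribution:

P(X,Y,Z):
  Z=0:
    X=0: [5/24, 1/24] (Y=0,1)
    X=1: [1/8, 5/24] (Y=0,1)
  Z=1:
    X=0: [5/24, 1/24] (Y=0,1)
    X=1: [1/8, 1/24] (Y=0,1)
0.0292 dits

Conditional mutual information: I(X;Y|Z) = H(X|Z) + H(Y|Z) - H(X,Y|Z)

H(Z) = 0.2950
H(X,Z) = 0.5898 → H(X|Z) = 0.2948
H(Y,Z) = 0.5585 → H(Y|Z) = 0.2636
H(X,Y,Z) = 0.8241 → H(X,Y|Z) = 0.5291

I(X;Y|Z) = 0.2948 + 0.2636 - 0.5291 = 0.0292 dits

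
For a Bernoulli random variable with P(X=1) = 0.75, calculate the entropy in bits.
0.8113 bits

The binary entropy function is:
H(p) = -p log(p) - (1-p) log(1-p)

H(0.75) = -0.75 × log_2(0.75) - 0.25 × log_2(0.25)
H(0.75) = 0.8113 bits

Note: Binary entropy is maximized at p=0.5 (H=1 bit) and minimized at p=0 or p=1 (H=0).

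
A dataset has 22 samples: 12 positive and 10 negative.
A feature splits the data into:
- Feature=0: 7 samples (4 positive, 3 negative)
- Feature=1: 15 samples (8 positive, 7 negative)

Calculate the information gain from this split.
0.0009 bits

Information Gain = H(Y) - H(Y|Feature)

Before split:
P(positive) = 12/22 = 0.5455
H(Y) = 0.9940 bits

After split:
Feature=0: H = 0.9852 bits (weight = 7/22)
Feature=1: H = 0.9968 bits (weight = 15/22)
H(Y|Feature) = (7/22)×0.9852 + (15/22)×0.9968 = 0.9931 bits

Information Gain = 0.9940 - 0.9931 = 0.0009 bits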